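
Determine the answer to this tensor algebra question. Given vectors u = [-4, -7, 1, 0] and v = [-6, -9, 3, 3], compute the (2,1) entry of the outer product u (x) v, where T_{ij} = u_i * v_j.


The outer product entry T_{ij} = u_i * v_j.
We need i=2, j=1.
u_2 = -7, v_1 = -6
T_{2,1} = -7 * -6 = 42

42


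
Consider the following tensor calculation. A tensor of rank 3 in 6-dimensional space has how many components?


The number of components of a rank-r tensor in d dimensions is d^r.
Here d = 6 and r = 3.
6^3 = 216

216


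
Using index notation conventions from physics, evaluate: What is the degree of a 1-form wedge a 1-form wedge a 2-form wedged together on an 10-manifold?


The degree of a wedge product is the sum of the degrees of the individual forms.
Degrees: 1, 1, 2
Total degree = 1 + 1 + 2 = 4

4


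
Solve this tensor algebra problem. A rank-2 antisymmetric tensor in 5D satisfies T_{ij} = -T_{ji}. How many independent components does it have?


An antisymmetric rank-2 tensor satisfies A_{ij} = -A_{ji}, so diagonal entries are zero.
The independent components are the upper-triangular entries: C(n, 2) = n(n-1)/2.
n = 5
C(5, 2) = 5 * 4 / 2 = 20 / 2 = 10

10


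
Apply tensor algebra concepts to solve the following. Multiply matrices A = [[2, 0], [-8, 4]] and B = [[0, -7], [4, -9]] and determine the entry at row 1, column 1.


(AB)_{ij} = sum_k A_{ik} B_{kj}.
For i=1, j=1:
A_{11} * B_{11} = 2 * 0 = 0
A_{12} * B_{21} = 0 * 4 = 0
Sum = 0 + 0 = 0

0


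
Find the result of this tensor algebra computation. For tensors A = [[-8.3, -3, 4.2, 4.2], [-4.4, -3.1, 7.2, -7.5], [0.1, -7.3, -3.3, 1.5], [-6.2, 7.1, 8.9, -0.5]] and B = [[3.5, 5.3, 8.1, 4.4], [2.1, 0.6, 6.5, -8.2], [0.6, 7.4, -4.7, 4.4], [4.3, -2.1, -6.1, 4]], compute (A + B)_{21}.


Tensor addition is component-wise: (A + B)_{ij} = A_{ij} + B_{ij}.
A_{21} = -4.4
B_{21} = 2.1
(A + B)_{21} = -4.4 + 2.1 = -2.3

-2.3


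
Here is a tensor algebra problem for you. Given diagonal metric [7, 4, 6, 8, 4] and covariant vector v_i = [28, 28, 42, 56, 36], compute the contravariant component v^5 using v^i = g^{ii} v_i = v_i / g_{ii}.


To raise an index with a diagonal metric: v^i = v_i / g_{ii}.
For index 5: v_5 = 36, g_{55} = 4
v^5 = 36 / 4 = 9

9


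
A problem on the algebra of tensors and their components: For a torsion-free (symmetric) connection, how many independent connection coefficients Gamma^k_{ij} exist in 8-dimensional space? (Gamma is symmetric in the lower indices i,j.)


Christoffel symbols Gamma^k_{ij} are symmetric in i,j, so there are d * d(d+1)/2 independent symbols.
d = 8
d(d+1)/2 = 8 * 9 / 2 = 36
Total = 8 * 36 = 288

288


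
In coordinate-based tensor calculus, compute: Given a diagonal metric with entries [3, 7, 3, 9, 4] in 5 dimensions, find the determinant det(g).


For a diagonal metric, the determinant is the product of diagonal entries.
Diagonal entries: 3, 7, 3, 9, 4
det(g) = 3 * 7 * 3 * 9 * 4 = 2268

2268


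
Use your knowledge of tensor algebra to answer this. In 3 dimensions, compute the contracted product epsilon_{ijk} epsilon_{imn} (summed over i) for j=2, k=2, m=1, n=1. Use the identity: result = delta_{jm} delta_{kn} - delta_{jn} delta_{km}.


Using the identity: epsilon_{ijk} epsilon_{imn} = delta_{jm} delta_{kn} - delta_{jn} delta_{km}.
delta_{21} = 0
delta_{21} = 0
delta_{21} = 0
delta_{21} = 0
Result = 0 * 0 - 0 * 0 = 0 - 0 = 0

0


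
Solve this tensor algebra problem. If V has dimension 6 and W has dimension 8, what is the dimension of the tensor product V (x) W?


The dimension of a tensor product is the product of dimensions.
dim(V) = 6, dim(W) = 8
dim(V (x) W) = 6 * 8 = 48

48


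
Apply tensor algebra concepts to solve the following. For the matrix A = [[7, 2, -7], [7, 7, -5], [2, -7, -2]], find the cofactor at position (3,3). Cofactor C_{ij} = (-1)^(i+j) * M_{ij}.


To find cofactor C_{33}, delete row 3 and column 3.
The resulting 2x2 submatrix is: [[7, 2], [7, 7]]
Minor M_{33} = 7*7 - 2*7
  = 49 - 14 = 35
Sign = (-1)^(3+3) = (-1)^6 = 1
Cofactor C_{33} = 1 * 35 = 35

35


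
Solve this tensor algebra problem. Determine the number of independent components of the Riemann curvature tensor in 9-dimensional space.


The Riemann tensor in d dimensions has d^2(d^2 - 1)/12 independent components.
d = 9, so d^2 = 81
d^2 - 1 = 80
d^2(d^2 - 1) = 81 * 80 = 6480
Divide by 12: 6480 / 12 = 540

540


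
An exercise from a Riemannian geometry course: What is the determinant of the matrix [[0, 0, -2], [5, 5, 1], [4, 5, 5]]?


Expanding along the first row, det(A) = a11*M_11 - a12*M_12 + a13*M_13, where M_1j is the (1,j) minor.
Minor M_11 = 5*5 - 1*5 = 20
Minor M_12 = 5*5 - 1*4 = 21
Minor M_13 = 5*5 - 5*4 = 5
det = 0*(20) - 0*(21) + -2*(5)
    = 0 - 0 + -10
    = -10

-10


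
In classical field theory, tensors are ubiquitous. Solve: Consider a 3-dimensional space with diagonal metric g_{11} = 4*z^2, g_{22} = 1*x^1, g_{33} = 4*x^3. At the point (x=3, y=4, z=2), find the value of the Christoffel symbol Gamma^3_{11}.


For a diagonal metric, Gamma^k_{ij} = (1/2) g^{kk} (dg_{ik}/dx_j + dg_{jk}/dx_i - dg_{ij}/dx_k).
The metric is diagonal, so g_{ab} = 0 for a != b.
At the given point: g_{11} = 16, g_{22} = 3, g_{33} = 108
g^{33} = 1/108
dg_{13}/dx_1 = 0 (off-diagonal)
dg_{13}/dx_1 = 0 (off-diagonal)
dg_{11}/dx_3 = dg_{11}/dx_3 = 16
Numerator = 0 + 0 - 16 = -16
Gamma^3_{11} = -16 / (2 * 108) = -2/27

-2/27


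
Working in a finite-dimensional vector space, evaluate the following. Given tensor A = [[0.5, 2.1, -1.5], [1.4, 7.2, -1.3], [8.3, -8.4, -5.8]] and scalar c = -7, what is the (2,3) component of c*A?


Scalar multiplication: (cA)_{ij} = c * A_{ij}.
c = -7
A_{23} = -1.3
(cA)_{23} = -7 * -1.3 = 9.1

9.1


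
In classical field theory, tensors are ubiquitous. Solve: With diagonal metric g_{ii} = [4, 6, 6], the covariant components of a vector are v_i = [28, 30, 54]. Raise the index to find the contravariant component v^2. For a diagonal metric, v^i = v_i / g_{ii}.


To raise an index with a diagonal metric: v^i = v_i / g_{ii}.
For index 2: v_2 = 30, g_{22} = 6
v^2 = 30 / 6 = 5

5


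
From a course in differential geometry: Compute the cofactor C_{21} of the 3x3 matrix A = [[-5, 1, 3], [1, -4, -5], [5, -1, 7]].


To find cofactor C_{21}, delete row 2 and column 1.
The resulting 2x2 submatrix is: [[1, 3], [-1, 7]]
Minor M_{21} = 1*7 - 3*-1
  = 7 - -3 = 10
Sign = (-1)^(2+1) = (-1)^3 = -1
Cofactor C_{21} = -1 * 10 = -10

-10


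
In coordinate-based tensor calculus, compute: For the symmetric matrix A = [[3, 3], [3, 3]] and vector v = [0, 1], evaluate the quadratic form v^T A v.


First compute Av:
(Av)_1 = 3*0 + 3*1 = 3
(Av)_2 = 3*0 + 3*1 = 3
Av = [3, 3]
Then v^T (Av) = 0*3 + 1*3
= 0 + 3 = 3

3


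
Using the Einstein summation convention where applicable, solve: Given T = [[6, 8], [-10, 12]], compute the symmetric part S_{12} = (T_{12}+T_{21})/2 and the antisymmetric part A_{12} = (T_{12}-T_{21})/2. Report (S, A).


T_{12} = 8
T_{21} = -10
S_{12} = (8 + -10)/2 = -2/2 = -1
A_{12} = (8 - -10)/2 = 18/2 = 9
Check: S + A = -1 + 9 = 8 = T_{12}.

(-1, 9)


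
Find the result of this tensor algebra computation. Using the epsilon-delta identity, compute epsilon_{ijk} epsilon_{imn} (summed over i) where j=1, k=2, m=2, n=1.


Using the identity: epsilon_{ijk} epsilon_{imn} = delta_{jm} delta_{kn} - delta_{jn} delta_{km}.
delta_{12} = 0
delta_{21} = 0
delta_{11} = 1
delta_{22} = 1
Result = 0 * 0 - 1 * 1 = 0 - 1 = -1

-1


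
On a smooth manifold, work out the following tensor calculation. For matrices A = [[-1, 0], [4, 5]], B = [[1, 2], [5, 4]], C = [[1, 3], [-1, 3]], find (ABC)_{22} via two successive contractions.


(ABC)_{22} = sum_m (AB)_{2m} C_{m2}. First compute row 2 of AB.
(AB)_{21} = 4*1 + 5*5 = 29
(AB)_{22} = 4*2 + 5*4 = 28
Now contract with column 2 of C:
(AB)_{21} * C_{12} = 29 * 3 = 87
(AB)_{22} * C_{22} = 28 * 3 = 84
(ABC)_{22} = 87 + 84 = 171

171


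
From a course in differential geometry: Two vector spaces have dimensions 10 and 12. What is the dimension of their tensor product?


The dimension of a tensor product is the product of dimensions.
dim(V) = 10, dim(W) = 12
dim(V (x) W) = 10 * 12 = 120

120


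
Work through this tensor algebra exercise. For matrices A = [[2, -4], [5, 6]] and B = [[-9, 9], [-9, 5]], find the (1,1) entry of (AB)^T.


(AB)^T_{ij} = (AB)_{ji} = sum_k A_{jk} B_{ki}.
For i=1, j=1 we need (AB)_{11}:
A_{11} * B_{11} = 2 * -9 = -18
A_{12} * B_{21} = -4 * -9 = 36
Sum = -18 + 36 = 18

18


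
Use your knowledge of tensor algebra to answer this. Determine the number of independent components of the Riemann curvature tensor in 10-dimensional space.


The Riemann tensor in d dimensions has d^2(d^2 - 1)/12 independent components.
d = 10, so d^2 = 100
d^2 - 1 = 99
d^2(d^2 - 1) = 100 * 99 = 9900
Divide by 12: 9900 / 12 = 825

825


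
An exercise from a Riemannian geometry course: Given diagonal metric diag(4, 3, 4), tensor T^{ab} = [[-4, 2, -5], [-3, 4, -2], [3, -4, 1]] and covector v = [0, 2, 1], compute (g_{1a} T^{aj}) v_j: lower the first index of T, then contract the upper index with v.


Step 1: lower the first index. For a diagonal metric, g_{ia} T^{aj} = g_{ii} T^{ij} (no sum on i).
g_{11} = 4
S_1{}^1 = 4 * T^{11} = 4 * -4 = -16
S_1{}^2 = 4 * T^{12} = 4 * 2 = 8
S_1{}^3 = 4 * T^{13} = 4 * -5 = -20
Step 2: contract S_1{}^j with v_j.
S_1{}^1 * v_1 = -16 * 0 = 0
S_1{}^2 * v_2 = 8 * 2 = 16
S_1{}^3 * v_3 = -20 * 1 = -20
Result = 0 + 16 + -20 = -4

-4


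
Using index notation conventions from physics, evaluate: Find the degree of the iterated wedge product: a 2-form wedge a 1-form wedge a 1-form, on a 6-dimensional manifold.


The degree of a wedge product is the sum of the degrees of the individual forms.
Degrees: 2, 1, 1
Total degree = 2 + 1 + 1 = 4

4


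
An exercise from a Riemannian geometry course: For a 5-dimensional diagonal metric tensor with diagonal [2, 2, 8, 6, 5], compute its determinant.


For a diagonal metric, the determinant is the product of diagonal entries.
Diagonal entries: 2, 2, 8, 6, 5
det(g) = 2 * 2 * 8 * 6 * 5 = 960

960


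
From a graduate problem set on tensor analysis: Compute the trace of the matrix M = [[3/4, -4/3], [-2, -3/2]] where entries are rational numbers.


The trace is the sum of diagonal entries.
Diagonal: M[1,1] = 3/4, M[2,2] = -3/2
Tr(M) = 3/4 + -3/2
Computing step by step:
After adding M[1,1]: 3/4
After adding M[2,2]: -3/4
Tr(M) = -3/4

-3/4


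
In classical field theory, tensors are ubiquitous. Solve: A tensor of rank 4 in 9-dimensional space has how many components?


The number of components of a rank-r tensor in d dimensions is d^r.
Here d = 9 and r = 4.
9^4 = 6561

6561


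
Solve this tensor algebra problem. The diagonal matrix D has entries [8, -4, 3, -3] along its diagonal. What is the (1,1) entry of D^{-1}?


For a diagonal matrix, the inverse has entries (D^{-1})_{ii} = 1/d_{ii}.
The diagonal entries are: d_{11} = 8, d_{22} = -4, d_{33} = 3, d_{44} = -3
We need (D^{-1})_{11} = 1/d_{11} = 1/8 = 1/8

1/8


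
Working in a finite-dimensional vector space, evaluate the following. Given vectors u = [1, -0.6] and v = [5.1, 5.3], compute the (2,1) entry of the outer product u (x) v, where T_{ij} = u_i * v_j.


The outer product entry T_{ij} = u_i * v_j.
We need i=2, j=1.
u_2 = -0.6, v_1 = 5.1
T_{2,1} = -0.6 * 5.1 = -3.06

-3.06


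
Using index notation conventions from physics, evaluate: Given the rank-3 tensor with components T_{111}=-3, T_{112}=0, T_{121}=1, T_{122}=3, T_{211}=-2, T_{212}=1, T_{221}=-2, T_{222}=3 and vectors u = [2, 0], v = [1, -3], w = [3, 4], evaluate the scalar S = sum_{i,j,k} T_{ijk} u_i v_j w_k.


S = sum over i,j,k of T_{ijk} u_i v_j w_k. Expanding all 8 terms:
T_{111}*u_1*v_1*w_1 = -3*2*1*3 = -18  (running total: -18)
T_{112}*u_1*v_1*w_2 = 0*2*1*4 = 0  (running total: -18)
T_{121}*u_1*v_2*w_1 = 1*2*-3*3 = -18  (running total: -36)
T_{122}*u_1*v_2*w_2 = 3*2*-3*4 = -72  (running total: -108)
T_{211}*u_2*v_1*w_1 = -2*0*1*3 = 0  (running total: -108)
T_{212}*u_2*v_1*w_2 = 1*0*1*4 = 0  (running total: -108)
T_{221}*u_2*v_2*w_1 = -2*0*-3*3 = 0  (running total: -108)
T_{222}*u_2*v_2*w_2 = 3*0*-3*4 = 0  (running total: -108)
S = -108

-108


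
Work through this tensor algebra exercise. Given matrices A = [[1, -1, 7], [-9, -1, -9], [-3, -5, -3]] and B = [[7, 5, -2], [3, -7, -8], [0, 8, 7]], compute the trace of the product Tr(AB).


Tr(AB) = sum_i (AB)_{ii} where (AB)_{ii} = sum_k A_{ik} B_{ki}.
(AB)_{11} = 1*7 + -1*3 + 7*0 = 4
(AB)_{22} = -9*5 + -1*-7 + -9*8 = -110
(AB)_{33} = -3*-2 + -5*-8 + -3*7 = 25
Tr(AB) = 4 + -110 + 25 = -81

-81


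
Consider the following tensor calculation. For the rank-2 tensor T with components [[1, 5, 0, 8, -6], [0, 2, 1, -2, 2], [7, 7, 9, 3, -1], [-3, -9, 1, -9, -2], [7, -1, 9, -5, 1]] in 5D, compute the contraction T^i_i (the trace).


The contraction (trace) of a rank-2 tensor is the sum of its diagonal elements.
Diagonal entries: A[1,1] = 1, A[2,2] = 2, A[3,3] = 9, A[4,4] = -9, A[5,5] = 1
Tr(A) = 1 + 2 + 9 + -9 + 1 = 4

4


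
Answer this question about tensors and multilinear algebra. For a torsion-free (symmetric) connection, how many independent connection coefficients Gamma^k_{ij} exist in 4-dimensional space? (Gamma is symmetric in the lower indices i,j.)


Christoffel symbols Gamma^k_{ij} are symmetric in i,j, so there are d * d(d+1)/2 independent symbols.
d = 4
d(d+1)/2 = 4 * 5 / 2 = 10
Total = 4 * 10 = 40

40


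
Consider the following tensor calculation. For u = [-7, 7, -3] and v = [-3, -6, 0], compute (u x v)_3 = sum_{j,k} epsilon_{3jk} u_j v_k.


(u x v)_3 = sum_{j,k} epsilon_{3jk} u_j v_k. Only permutations of (1,2,3) contribute; the two non-zero terms are:
eps_{312} u_1 v_2 = 1 * -7 * -6 = 42
eps_{321} u_2 v_1 = -1 * 7 * -3 = 21
(u x v)_3 = 63

63


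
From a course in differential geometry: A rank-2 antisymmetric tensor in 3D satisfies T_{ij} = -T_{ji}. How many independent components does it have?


An antisymmetric rank-2 tensor satisfies A_{ij} = -A_{ji}, so diagonal entries are zero.
The independent components are the upper-triangular entries: C(n, 2) = n(n-1)/2.
n = 3
C(3, 2) = 3 * 2 / 2 = 6 / 2 = 3

3


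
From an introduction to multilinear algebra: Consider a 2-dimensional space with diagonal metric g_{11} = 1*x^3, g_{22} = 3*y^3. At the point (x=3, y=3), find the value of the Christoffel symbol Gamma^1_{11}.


For a diagonal metric, Gamma^k_{ij} = (1/2) g^{kk} (dg_{ik}/dx_j + dg_{jk}/dx_i - dg_{ij}/dx_k).
The metric is diagonal, so g_{ab} = 0 for a != b.
At the given point: g_{11} = 27, g_{22} = 81
g^{11} = 1/27
dg_{11}/dx_1 = dg_{11}/dx_1 = 27
dg_{11}/dx_1 = dg_{11}/dx_1 = 27
dg_{11}/dx_1 = dg_{11}/dx_1 = 27
Numerator = 27 + 27 - 27 = 27
Gamma^1_{11} = 27 / (2 * 27) = 1/2

1/2


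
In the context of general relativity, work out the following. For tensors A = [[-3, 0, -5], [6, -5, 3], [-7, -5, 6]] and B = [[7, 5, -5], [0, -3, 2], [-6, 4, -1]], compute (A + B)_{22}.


Tensor addition is component-wise: (A + B)_{ij} = A_{ij} + B_{ij}.
A_{22} = -5
B_{22} = -3
(A + B)_{22} = -5 + -3 = -8

-8


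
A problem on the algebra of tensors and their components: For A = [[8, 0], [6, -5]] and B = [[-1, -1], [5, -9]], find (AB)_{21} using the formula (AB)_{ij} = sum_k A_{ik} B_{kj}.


(AB)_{ij} = sum_k A_{ik} B_{kj}.
For i=2, j=1:
A_{21} * B_{11} = 6 * -1 = -6
A_{22} * B_{21} = -5 * 5 = -25
Sum = -6 + -25 = -31

-31


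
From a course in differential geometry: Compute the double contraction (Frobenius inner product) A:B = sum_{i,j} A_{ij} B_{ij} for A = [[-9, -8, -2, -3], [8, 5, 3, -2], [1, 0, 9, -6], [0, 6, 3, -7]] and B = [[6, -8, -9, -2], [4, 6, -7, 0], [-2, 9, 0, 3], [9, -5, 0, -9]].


A:B = sum over all i,j of A_{ij} * B_{ij}.
Row 1: -9*6=-54, -8*-8=64, -2*-9=18, -3*-2=6 => row sum = 34
Row 2: 8*4=32, 5*6=30, 3*-7=-21, -2*0=0 => row sum = 41
Row 3: 1*-2=-2, 0*9=0, 9*0=0, -6*3=-18 => row sum = -20
Row 4: 0*9=0, 6*-5=-30, 3*0=0, -7*-9=63 => row sum = 33
Total = 34 + 41 + -20 + 33 = 88

88


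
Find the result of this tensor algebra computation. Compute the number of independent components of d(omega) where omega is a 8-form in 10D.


The exterior derivative of a p-form is a (p+1)-form.
Its number of independent components is C(n, p+1).
n = 10, p+1 = 9
C(10, 9) = 10

10


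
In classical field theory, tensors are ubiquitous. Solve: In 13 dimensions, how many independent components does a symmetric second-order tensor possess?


A symmetric rank-2 tensor in d dimensions has d(d+1)/2 independent components.
d = 13
d(d+1)/2 = 13 * 14 / 2 = 182 / 2 = 91

91


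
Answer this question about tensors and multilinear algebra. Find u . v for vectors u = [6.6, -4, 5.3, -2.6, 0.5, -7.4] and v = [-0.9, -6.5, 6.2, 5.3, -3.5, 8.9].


The inner product u . v = sum of u_i * v_i.
Term-by-term: 6.6 * -0.9, -4 * -6.5, 5.3 * 6.2, -2.6 * 5.3, 0.5 * -3.5, -7.4 * 8.9
Products: -5.94, 26, 32.86, -13.78, -1.75, -65.86
Sum = -5.94 + 26 + 32.86 + -13.78 + -1.75 + -65.86 = -28.47

-28.47


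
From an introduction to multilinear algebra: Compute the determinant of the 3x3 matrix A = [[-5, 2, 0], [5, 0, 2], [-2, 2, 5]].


Expanding along the first row, det(A) = a11*M_11 - a12*M_12 + a13*M_13, where M_1j is the (1,j) minor.
Minor M_11 = 0*5 - 2*2 = -4
Minor M_12 = 5*5 - 2*-2 = 29
Minor M_13 = 5*2 - 0*-2 = 10
det = -5*(-4) - 2*(29) + 0*(10)
    = 20 - 58 + 0
    = -38

-38


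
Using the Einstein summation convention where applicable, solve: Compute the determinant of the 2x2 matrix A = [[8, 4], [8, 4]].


For a 2x2 matrix [[a, b], [c, d]], det = a*d - b*c.
a = 8, b = 4, c = 8, d = 4
a*d = 8 * 4 = 32
b*c = 4 * 8 = 32
det = 32 - 32 = 0

0


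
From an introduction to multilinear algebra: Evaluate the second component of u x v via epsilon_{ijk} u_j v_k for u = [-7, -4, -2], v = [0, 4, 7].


(u x v)_2 = sum_{j,k} epsilon_{2jk} u_j v_k. Only permutations of (1,2,3) contribute; the two non-zero terms are:
eps_{213} u_1 v_3 = -1 * -7 * 7 = 49
eps_{231} u_3 v_1 = 1 * -2 * 0 = 0
(u x v)_2 = 49

49


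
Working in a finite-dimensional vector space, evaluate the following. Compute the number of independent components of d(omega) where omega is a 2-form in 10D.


The exterior derivative of a p-form is a (p+1)-form.
Its number of independent components is C(n, p+1).
n = 10, p+1 = 3
C(10, 3) = 120

120


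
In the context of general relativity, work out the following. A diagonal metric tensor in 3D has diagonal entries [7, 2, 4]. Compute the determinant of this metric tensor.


For a diagonal metric, the determinant is the product of diagonal entries.
Diagonal entries: 7, 2, 4
det(g) = 7 * 2 * 4 = 56

56


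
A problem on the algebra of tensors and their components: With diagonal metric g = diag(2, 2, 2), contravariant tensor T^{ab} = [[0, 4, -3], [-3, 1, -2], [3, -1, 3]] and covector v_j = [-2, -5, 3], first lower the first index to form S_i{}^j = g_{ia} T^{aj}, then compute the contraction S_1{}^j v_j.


Step 1: lower the first index. For a diagonal metric, g_{ia} T^{aj} = g_{ii} T^{ij} (no sum on i).
g_{11} = 2
S_1{}^1 = 2 * T^{11} = 2 * 0 = 0
S_1{}^2 = 2 * T^{12} = 2 * 4 = 8
S_1{}^3 = 2 * T^{13} = 2 * -3 = -6
Step 2: contract S_1{}^j with v_j.
S_1{}^1 * v_1 = 0 * -2 = 0
S_1{}^2 * v_2 = 8 * -5 = -40
S_1{}^3 * v_3 = -6 * 3 = -18
Result = 0 + -40 + -18 = -58

-58


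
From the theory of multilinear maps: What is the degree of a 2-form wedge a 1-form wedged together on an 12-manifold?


The degree of a wedge product is the sum of the degrees of the individual forms.
Degrees: 2, 1
Total degree = 2 + 1 = 3

3


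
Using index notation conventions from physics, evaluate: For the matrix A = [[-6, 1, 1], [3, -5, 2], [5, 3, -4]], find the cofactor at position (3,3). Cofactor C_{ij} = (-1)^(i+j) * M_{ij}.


To find cofactor C_{33}, delete row 3 and column 3.
The resulting 2x2 submatrix is: [[-6, 1], [3, -5]]
Minor M_{33} = -6*-5 - 1*3
  = 30 - 3 = 27
Sign = (-1)^(3+3) = (-1)^6 = 1
Cofactor C_{33} = 1 * 27 = 27

27


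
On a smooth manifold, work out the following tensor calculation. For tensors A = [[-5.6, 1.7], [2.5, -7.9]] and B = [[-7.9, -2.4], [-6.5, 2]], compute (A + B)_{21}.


Tensor addition is component-wise: (A + B)_{ij} = A_{ij} + B_{ij}.
A_{21} = 2.5
B_{21} = -6.5
(A + B)_{21} = 2.5 + -6.5 = -4

-4


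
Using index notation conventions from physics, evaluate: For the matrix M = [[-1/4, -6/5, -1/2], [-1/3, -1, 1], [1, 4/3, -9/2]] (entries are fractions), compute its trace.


The trace is the sum of diagonal entries.
Diagonal: M[1,1] = -1/4, M[2,2] = -1, M[3,3] = -9/2
Tr(M) = -1/4 + -1 + -9/2
Computing step by step:
After adding M[1,1]: -1/4
After adding M[2,2]: -5/4
After adding M[3,3]: -23/4
Tr(M) = -23/4

-23/4


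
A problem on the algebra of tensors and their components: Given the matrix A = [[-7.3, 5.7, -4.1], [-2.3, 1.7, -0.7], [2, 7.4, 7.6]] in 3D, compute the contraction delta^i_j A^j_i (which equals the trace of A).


The contraction (trace) of a rank-2 tensor is the sum of its diagonal elements.
Diagonal entries: A[1,1] = -7.3, A[2,2] = 1.7, A[3,3] = 7.6
Tr(A) = -7.3 + 1.7 + 7.6 = 2

2


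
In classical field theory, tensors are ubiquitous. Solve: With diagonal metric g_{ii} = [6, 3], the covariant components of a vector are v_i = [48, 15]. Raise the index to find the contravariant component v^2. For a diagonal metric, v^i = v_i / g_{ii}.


To raise an index with a diagonal metric: v^i = v_i / g_{ii}.
For index 2: v_2 = 15, g_{22} = 3
v^2 = 15 / 3 = 5

5


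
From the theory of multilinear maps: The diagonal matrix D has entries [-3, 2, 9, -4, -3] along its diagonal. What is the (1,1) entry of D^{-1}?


For a diagonal matrix, the inverse has entries (D^{-1})_{ii} = 1/d_{ii}.
The diagonal entries are: d_{11} = -3, d_{22} = 2, d_{33} = 9, d_{44} = -4, d_{55} = -3
We need (D^{-1})_{11} = 1/d_{11} = 1/-3 = -1/3

-1/3


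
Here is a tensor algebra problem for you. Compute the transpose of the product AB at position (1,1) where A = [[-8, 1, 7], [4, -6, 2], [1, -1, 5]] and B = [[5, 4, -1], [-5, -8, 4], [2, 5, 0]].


(AB)^T_{ij} = (AB)_{ji} = sum_k A_{jk} B_{ki}.
For i=1, j=1 we need (AB)_{11}:
A_{11} * B_{11} = -8 * 5 = -40
A_{12} * B_{21} = 1 * -5 = -5
A_{13} * B_{31} = 7 * 2 = 14
Sum = -40 + -5 + 14 = -31

-31


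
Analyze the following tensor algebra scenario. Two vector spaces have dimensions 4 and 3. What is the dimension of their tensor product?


The dimension of a tensor product is the product of dimensions.
dim(V) = 4, dim(W) = 3
dim(V (x) W) = 4 * 3 = 12

12


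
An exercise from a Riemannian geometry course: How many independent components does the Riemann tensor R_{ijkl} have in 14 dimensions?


The Riemann tensor in d dimensions has d^2(d^2 - 1)/12 independent components.
d = 14, so d^2 = 196
d^2 - 1 = 195
d^2(d^2 - 1) = 196 * 195 = 38220
Divide by 12: 38220 / 12 = 3185

3185


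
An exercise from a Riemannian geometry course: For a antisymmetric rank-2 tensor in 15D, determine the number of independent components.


A antisymmetric rank-2 tensor in d dimensions has d(d-1)/2 independent components.
d = 15
d(d-1)/2 = 15 * 14 / 2 = 210 / 2 = 105

105


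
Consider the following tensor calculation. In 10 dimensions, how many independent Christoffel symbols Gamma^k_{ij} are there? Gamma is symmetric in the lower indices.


Christoffel symbols Gamma^k_{ij} are symmetric in i,j, so there are d * d(d+1)/2 independent symbols.
d = 10
d(d+1)/2 = 10 * 11 / 2 = 55
Total = 10 * 55 = 550

550


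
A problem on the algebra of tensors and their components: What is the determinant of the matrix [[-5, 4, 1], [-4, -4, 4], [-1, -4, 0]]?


Expanding along the first row, det(A) = a11*M_11 - a12*M_12 + a13*M_13, where M_1j is the (1,j) minor.
Minor M_11 = -4*0 - 4*-4 = 16
Minor M_12 = -4*0 - 4*-1 = 4
Minor M_13 = -4*-4 - -4*-1 = 12
det = -5*(16) - 4*(4) + 1*(12)
    = -80 - 16 + 12
    = -84

-84


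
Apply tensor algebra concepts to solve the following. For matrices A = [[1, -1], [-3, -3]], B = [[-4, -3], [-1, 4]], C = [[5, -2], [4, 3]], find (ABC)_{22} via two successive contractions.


(ABC)_{22} = sum_m (AB)_{2m} C_{m2}. First compute row 2 of AB.
(AB)_{21} = -3*-4 + -3*-1 = 15
(AB)_{22} = -3*-3 + -3*4 = -3
Now contract with column 2 of C:
(AB)_{21} * C_{12} = 15 * -2 = -30
(AB)_{22} * C_{22} = -3 * 3 = -9
(ABC)_{22} = -30 + -9 = -39

-39


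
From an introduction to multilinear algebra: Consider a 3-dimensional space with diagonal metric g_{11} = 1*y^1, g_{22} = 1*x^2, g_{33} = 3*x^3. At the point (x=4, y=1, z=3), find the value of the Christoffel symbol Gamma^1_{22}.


For a diagonal metric, Gamma^k_{ij} = (1/2) g^{kk} (dg_{ik}/dx_j + dg_{jk}/dx_i - dg_{ij}/dx_k).
The metric is diagonal, so g_{ab} = 0 for a != b.
At the given point: g_{11} = 1, g_{22} = 16, g_{33} = 192
g^{11} = 1/1
dg_{21}/dx_2 = 0 (off-diagonal)
dg_{21}/dx_2 = 0 (off-diagonal)
dg_{22}/dx_1 = dg_{22}/dx_1 = 8
Numerator = 0 + 0 - 8 = -8
Gamma^1_{22} = -8 / (2 * 1) = -4

-4


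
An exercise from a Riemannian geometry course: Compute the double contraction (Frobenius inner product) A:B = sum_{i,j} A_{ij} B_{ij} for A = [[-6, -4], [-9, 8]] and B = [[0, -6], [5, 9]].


A:B = sum over all i,j of A_{ij} * B_{ij}.
Row 1: -6*0=0, -4*-6=24 => row sum = 24
Row 2: -9*5=-45, 8*9=72 => row sum = 27
Total = 24 + 27 = 51

51


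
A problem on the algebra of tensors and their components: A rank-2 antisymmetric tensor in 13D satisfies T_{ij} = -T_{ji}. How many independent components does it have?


An antisymmetric rank-2 tensor satisfies A_{ij} = -A_{ji}, so diagonal entries are zero.
The independent components are the upper-triangular entries: C(n, 2) = n(n-1)/2.
n = 13
C(13, 2) = 13 * 12 / 2 = 156 / 2 = 78

78


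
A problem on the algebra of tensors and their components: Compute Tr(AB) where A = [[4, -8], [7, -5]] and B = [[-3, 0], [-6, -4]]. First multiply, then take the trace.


Tr(AB) = sum_i (AB)_{ii} where (AB)_{ii} = sum_k A_{ik} B_{ki}.
(AB)_{11} = 4*-3 + -8*-6 = 36
(AB)_{22} = 7*0 + -5*-4 = 20
Tr(AB) = 36 + 20 = 56

56


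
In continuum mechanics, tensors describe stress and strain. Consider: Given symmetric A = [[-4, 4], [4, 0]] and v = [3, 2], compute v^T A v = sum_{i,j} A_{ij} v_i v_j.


First compute Av:
(Av)_1 = -4*3 + 4*2 = -4
(Av)_2 = 4*3 + 0*2 = 12
Av = [-4, 12]
Then v^T (Av) = 3*-4 + 2*12
= -12 + 24 = 12

12


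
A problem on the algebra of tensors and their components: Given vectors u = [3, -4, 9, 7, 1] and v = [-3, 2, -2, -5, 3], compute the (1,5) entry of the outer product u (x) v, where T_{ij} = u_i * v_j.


The outer product entry T_{ij} = u_i * v_j.
We need i=1, j=5.
u_1 = 3, v_5 = 3
T_{1,5} = 3 * 3 = 9

9


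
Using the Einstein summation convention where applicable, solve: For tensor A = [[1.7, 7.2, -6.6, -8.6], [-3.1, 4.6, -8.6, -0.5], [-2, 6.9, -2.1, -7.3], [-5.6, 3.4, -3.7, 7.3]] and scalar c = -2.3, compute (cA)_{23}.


Scalar multiplication: (cA)_{ij} = c * A_{ij}.
c = -2.3
A_{23} = -8.6
(cA)_{23} = -2.3 * -8.6 = 19.78

19.78


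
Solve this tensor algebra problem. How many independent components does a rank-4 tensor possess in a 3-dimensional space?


The number of components of a rank-r tensor in d dimensions is d^r.
Here d = 3 and r = 4.
3^4 = 81

81


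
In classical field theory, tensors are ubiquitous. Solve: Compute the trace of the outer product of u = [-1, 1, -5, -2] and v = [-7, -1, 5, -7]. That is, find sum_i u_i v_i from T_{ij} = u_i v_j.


The outer product gives T_{ij} = u_i v_j.
The trace (contraction) is Tr(T) = sum_i T_{ii} = sum_i u_i v_i.
Diagonal entries:
T_{11} = u_1 * v_1 = -1 * -7 = 7
T_{22} = u_2 * v_2 = 1 * -1 = -1
T_{33} = u_3 * v_3 = -5 * 5 = -25
T_{44} = u_4 * v_4 = -2 * -7 = 14
Tr(T) = 7 + -1 + -25 + 14 = -5

-5


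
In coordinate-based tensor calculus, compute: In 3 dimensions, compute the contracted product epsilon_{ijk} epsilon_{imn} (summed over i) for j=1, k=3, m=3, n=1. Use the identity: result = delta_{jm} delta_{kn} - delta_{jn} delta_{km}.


Using the identity: epsilon_{ijk} epsilon_{imn} = delta_{jm} delta_{kn} - delta_{jn} delta_{km}.
delta_{13} = 0
delta_{31} = 0
delta_{11} = 1
delta_{33} = 1
Result = 0 * 0 - 1 * 1 = 0 - 1 = -1

-1


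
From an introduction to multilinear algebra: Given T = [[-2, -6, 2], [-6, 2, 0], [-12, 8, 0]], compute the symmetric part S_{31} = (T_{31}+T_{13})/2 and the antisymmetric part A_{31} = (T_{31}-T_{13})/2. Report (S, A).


T_{31} = -12
T_{13} = 2
S_{31} = (-12 + 2)/2 = -10/2 = -5
A_{31} = (-12 - 2)/2 = -14/2 = -7
Check: S + A = -5 + -7 = -12 = T_{31}.

(-5, -7)


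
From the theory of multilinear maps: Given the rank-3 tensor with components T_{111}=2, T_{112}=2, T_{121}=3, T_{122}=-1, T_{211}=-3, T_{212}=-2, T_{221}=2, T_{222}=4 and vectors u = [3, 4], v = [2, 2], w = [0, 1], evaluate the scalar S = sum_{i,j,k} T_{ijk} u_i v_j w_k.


S = sum over i,j,k of T_{ijk} u_i v_j w_k. Expanding all 8 terms:
T_{111}*u_1*v_1*w_1 = 2*3*2*0 = 0  (running total: 0)
T_{112}*u_1*v_1*w_2 = 2*3*2*1 = 12  (running total: 12)
T_{121}*u_1*v_2*w_1 = 3*3*2*0 = 0  (running total: 12)
T_{122}*u_1*v_2*w_2 = -1*3*2*1 = -6  (running total: 6)
T_{211}*u_2*v_1*w_1 = -3*4*2*0 = 0  (running total: 6)
T_{212}*u_2*v_1*w_2 = -2*4*2*1 = -16  (running total: -10)
T_{221}*u_2*v_2*w_1 = 2*4*2*0 = 0  (running total: -10)
T_{222}*u_2*v_2*w_2 = 4*4*2*1 = 32  (running total: 22)
S = 22

22


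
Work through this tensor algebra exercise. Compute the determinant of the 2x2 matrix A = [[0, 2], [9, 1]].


For a 2x2 matrix [[a, b], [c, d]], det = a*d - b*c.
a = 0, b = 2, c = 9, d = 1
a*d = 0 * 1 = 0
b*c = 2 * 9 = 18
det = 0 - 18 = -18

-18


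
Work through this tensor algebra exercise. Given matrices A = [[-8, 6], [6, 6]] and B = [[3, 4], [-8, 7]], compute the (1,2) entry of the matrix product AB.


(AB)_{ij} = sum_k A_{ik} B_{kj}.
For i=1, j=2:
A_{11} * B_{12} = -8 * 4 = -32
A_{12} * B_{22} = 6 * 7 = 42
Sum = -32 + 42 = 10

10


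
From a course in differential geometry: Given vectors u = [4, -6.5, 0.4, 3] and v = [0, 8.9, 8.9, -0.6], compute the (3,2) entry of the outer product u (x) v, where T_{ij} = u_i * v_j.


The outer product entry T_{ij} = u_i * v_j.
We need i=3, j=2.
u_3 = 0.4, v_2 = 8.9
T_{3,2} = 0.4 * 8.9 = 3.56

3.56


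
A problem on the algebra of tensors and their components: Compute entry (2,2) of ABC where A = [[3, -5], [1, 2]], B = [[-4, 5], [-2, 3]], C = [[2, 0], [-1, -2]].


(ABC)_{22} = sum_m (AB)_{2m} C_{m2}. First compute row 2 of AB.
(AB)_{21} = 1*-4 + 2*-2 = -8
(AB)_{22} = 1*5 + 2*3 = 11
Now contract with column 2 of C:
(AB)_{21} * C_{12} = -8 * 0 = 0
(AB)_{22} * C_{22} = 11 * -2 = -22
(ABC)_{22} = 0 + -22 = -22

-22


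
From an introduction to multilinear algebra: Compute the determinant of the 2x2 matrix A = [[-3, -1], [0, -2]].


For a 2x2 matrix [[a, b], [c, d]], det = a*d - b*c.
a = -3, b = -1, c = 0, d = -2
a*d = -3 * -2 = 6
b*c = -1 * 0 = 0
det = 6 - 0 = 6

6


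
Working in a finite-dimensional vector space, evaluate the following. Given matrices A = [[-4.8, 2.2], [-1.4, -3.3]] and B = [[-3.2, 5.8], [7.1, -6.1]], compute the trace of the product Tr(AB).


Tr(AB) = sum_i (AB)_{ii} where (AB)_{ii} = sum_k A_{ik} B_{ki}.
(AB)_{11} = -4.8*-3.2 + 2.2*7.1 = 30.98
(AB)_{22} = -1.4*5.8 + -3.3*-6.1 = 12.01
Tr(AB) = 30.98 + 12.01 = 42.99

42.99


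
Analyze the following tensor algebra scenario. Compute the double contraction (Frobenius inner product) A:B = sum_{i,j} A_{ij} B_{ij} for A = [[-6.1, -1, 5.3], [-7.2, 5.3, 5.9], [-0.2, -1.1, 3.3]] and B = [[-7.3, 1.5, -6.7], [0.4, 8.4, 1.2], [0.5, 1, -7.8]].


A:B = sum over all i,j of A_{ij} * B_{ij}.
Row 1: -6.1*-7.3=44.53, -1*1.5=-1.5, 5.3*-6.7=-35.51 => row sum = 7.52
Row 2: -7.2*0.4=-2.88, 5.3*8.4=44.52, 5.9*1.2=7.08 => row sum = 48.72
Row 3: -0.2*0.5=-0.1, -1.1*1=-1.1, 3.3*-7.8=-25.74 => row sum = -26.94
Total = 7.52 + 48.72 + -26.94 = 29.3

29.3


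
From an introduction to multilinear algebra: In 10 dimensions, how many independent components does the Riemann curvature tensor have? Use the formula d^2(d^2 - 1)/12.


The Riemann tensor in d dimensions has d^2(d^2 - 1)/12 independent components.
d = 10, so d^2 = 100
d^2 - 1 = 99
d^2(d^2 - 1) = 100 * 99 = 9900
Divide by 12: 9900 / 12 = 825

825


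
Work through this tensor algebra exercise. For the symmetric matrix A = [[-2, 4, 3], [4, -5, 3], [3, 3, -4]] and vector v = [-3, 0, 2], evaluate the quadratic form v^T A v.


First compute Av:
(Av)_1 = -2*-3 + 4*0 + 3*2 = 12
(Av)_2 = 4*-3 + -5*0 + 3*2 = -6
(Av)_3 = 3*-3 + 3*0 + -4*2 = -17
Av = [12, -6, -17]
Then v^T (Av) = -3*12 + 0*-6 + 2*-17
= -36 + 0 + -34 = -70

-70


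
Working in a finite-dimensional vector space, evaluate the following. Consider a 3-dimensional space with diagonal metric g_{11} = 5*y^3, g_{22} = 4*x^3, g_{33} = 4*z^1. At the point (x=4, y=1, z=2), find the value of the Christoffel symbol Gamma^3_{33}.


For a diagonal metric, Gamma^k_{ij} = (1/2) g^{kk} (dg_{ik}/dx_j + dg_{jk}/dx_i - dg_{ij}/dx_k).
The metric is diagonal, so g_{ab} = 0 for a != b.
At the given point: g_{11} = 5, g_{22} = 256, g_{33} = 8
g^{33} = 1/8
dg_{33}/dx_3 = dg_{33}/dx_3 = 4
dg_{33}/dx_3 = dg_{33}/dx_3 = 4
dg_{33}/dx_3 = dg_{33}/dx_3 = 4
Numerator = 4 + 4 - 4 = 4
Gamma^3_{33} = 4 / (2 * 8) = 1/4

1/4


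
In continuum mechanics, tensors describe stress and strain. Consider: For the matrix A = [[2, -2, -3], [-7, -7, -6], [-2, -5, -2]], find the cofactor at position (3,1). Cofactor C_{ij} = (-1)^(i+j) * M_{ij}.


To find cofactor C_{31}, delete row 3 and column 1.
The resulting 2x2 submatrix is: [[-2, -3], [-7, -6]]
Minor M_{31} = -2*-6 - -3*-7
  = 12 - 21 = -9
Sign = (-1)^(3+1) = (-1)^4 = 1
Cofactor C_{31} = 1 * -9 = -9

-9


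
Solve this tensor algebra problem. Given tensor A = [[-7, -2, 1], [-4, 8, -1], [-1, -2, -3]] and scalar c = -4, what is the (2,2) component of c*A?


Scalar multiplication: (cA)_{ij} = c * A_{ij}.
c = -4
A_{22} = 8
(cA)_{22} = -4 * 8 = -32

-32


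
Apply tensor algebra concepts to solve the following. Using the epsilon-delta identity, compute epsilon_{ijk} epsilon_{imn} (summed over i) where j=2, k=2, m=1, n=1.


Using the identity: epsilon_{ijk} epsilon_{imn} = delta_{jm} delta_{kn} - delta_{jn} delta_{km}.
delta_{21} = 0
delta_{21} = 0
delta_{21} = 0
delta_{21} = 0
Result = 0 * 0 - 0 * 0 = 0 - 0 = 0

0


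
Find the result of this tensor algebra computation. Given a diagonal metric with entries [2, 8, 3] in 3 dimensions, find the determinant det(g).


For a diagonal metric, the determinant is the product of diagonal entries.
Diagonal entries: 2, 8, 3
det(g) = 2 * 8 * 3 = 48

48


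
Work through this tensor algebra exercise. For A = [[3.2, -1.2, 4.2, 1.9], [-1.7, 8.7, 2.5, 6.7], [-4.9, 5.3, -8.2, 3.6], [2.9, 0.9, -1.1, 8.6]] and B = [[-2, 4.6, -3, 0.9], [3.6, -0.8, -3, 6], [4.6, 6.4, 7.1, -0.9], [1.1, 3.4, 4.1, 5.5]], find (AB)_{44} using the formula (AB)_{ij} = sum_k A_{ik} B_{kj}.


(AB)_{ij} = sum_k A_{ik} B_{kj}.
For i=4, j=4:
A_{41} * B_{14} = 2.9 * 0.9 = 2.61
A_{42} * B_{24} = 0.9 * 6 = 5.4
A_{43} * B_{34} = -1.1 * -0.9 = 0.99
A_{44} * B_{44} = 8.6 * 5.5 = 47.3
Sum = 2.61 + 5.4 + 0.99 + 47.3 = 56.3

56.3


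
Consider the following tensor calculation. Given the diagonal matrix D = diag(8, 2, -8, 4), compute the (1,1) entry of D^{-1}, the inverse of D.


For a diagonal matrix, the inverse has entries (D^{-1})_{ii} = 1/d_{ii}.
The diagonal entries are: d_{11} = 8, d_{22} = 2, d_{33} = -8, d_{44} = 4
We need (D^{-1})_{11} = 1/d_{11} = 1/8 = 1/8

1/8


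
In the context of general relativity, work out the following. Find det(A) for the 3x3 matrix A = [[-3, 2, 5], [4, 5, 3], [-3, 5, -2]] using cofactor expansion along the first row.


Expanding along the first row, det(A) = a11*M_11 - a12*M_12 + a13*M_13, where M_1j is the (1,j) minor.
Minor M_11 = 5*-2 - 3*5 = -25
Minor M_12 = 4*-2 - 3*-3 = 1
Minor M_13 = 4*5 - 5*-3 = 35
det = -3*(-25) - 2*(1) + 5*(35)
    = 75 - 2 + 175
    = 248

248


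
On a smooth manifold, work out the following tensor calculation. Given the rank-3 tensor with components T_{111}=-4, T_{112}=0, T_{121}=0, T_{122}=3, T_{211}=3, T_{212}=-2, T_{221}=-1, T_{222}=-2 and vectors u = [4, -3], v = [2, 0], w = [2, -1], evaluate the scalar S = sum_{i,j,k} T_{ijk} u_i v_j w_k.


S = sum over i,j,k of T_{ijk} u_i v_j w_k. Expanding all 8 terms:
T_{111}*u_1*v_1*w_1 = -4*4*2*2 = -64  (running total: -64)
T_{112}*u_1*v_1*w_2 = 0*4*2*-1 = 0  (running total: -64)
T_{121}*u_1*v_2*w_1 = 0*4*0*2 = 0  (running total: -64)
T_{122}*u_1*v_2*w_2 = 3*4*0*-1 = 0  (running total: -64)
T_{211}*u_2*v_1*w_1 = 3*-3*2*2 = -36  (running total: -100)
T_{212}*u_2*v_1*w_2 = -2*-3*2*-1 = -12  (running total: -112)
T_{221}*u_2*v_2*w_1 = -1*-3*0*2 = 0  (running total: -112)
T_{222}*u_2*v_2*w_2 = -2*-3*0*-1 = 0  (running total: -112)
S = -112

-112


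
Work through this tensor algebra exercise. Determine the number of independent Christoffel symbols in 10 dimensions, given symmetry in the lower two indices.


Christoffel symbols Gamma^k_{ij} are symmetric in i,j, so there are d * d(d+1)/2 independent symbols.
d = 10
d(d+1)/2 = 10 * 11 / 2 = 55
Total = 10 * 55 = 550

550


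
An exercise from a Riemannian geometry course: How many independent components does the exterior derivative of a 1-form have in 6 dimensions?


The exterior derivative of a p-form is a (p+1)-form.
Its number of independent components is C(n, p+1).
n = 6, p+1 = 2
C(6, 2) = 15

15


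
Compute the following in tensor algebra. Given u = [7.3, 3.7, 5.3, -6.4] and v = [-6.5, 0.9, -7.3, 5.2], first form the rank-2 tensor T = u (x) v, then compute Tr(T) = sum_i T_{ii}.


The outer product gives T_{ij} = u_i v_j.
The trace (contraction) is Tr(T) = sum_i T_{ii} = sum_i u_i v_i.
Diagonal entries:
T_{11} = u_1 * v_1 = 7.3 * -6.5 = -47.45
T_{22} = u_2 * v_2 = 3.7 * 0.9 = 3.33
T_{33} = u_3 * v_3 = 5.3 * -7.3 = -38.69
T_{44} = u_4 * v_4 = -6.4 * 5.2 = -33.28
Tr(T) = -47.45 + 3.33 + -38.69 + -33.28 = -116.09

-116.09


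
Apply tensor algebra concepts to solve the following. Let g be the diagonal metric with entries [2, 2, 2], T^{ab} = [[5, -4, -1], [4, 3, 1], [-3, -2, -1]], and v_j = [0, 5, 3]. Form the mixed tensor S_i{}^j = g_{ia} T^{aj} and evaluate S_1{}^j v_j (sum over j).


Step 1: lower the first index. For a diagonal metric, g_{ia} T^{aj} = g_{ii} T^{ij} (no sum on i).
g_{11} = 2
S_1{}^1 = 2 * T^{11} = 2 * 5 = 10
S_1{}^2 = 2 * T^{12} = 2 * -4 = -8
S_1{}^3 = 2 * T^{13} = 2 * -1 = -2
Step 2: contract S_1{}^j with v_j.
S_1{}^1 * v_1 = 10 * 0 = 0
S_1{}^2 * v_2 = -8 * 5 = -40
S_1{}^3 * v_3 = -2 * 3 = -6
Result = 0 + -40 + -6 = -46

-46


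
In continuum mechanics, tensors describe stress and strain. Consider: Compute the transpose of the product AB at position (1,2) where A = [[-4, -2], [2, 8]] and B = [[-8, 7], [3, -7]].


(AB)^T_{ij} = (AB)_{ji} = sum_k A_{jk} B_{ki}.
For i=1, j=2 we need (AB)_{21}:
A_{21} * B_{11} = 2 * -8 = -16
A_{22} * B_{21} = 8 * 3 = 24
Sum = -16 + 24 = 8

8


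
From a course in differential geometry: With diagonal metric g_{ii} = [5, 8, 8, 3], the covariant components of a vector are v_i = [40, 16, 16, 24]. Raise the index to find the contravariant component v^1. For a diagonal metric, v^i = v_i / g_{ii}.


To raise an index with a diagonal metric: v^i = v_i / g_{ii}.
For index 1: v_1 = 40, g_{11} = 5
v^1 = 40 / 5 = 8

8


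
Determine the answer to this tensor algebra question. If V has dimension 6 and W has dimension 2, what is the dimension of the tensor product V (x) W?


The dimension of a tensor product is the product of dimensions.
dim(V) = 6, dim(W) = 2
dim(V (x) W) = 6 * 2 = 12

12


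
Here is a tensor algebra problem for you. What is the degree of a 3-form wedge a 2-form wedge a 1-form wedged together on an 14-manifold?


The degree of a wedge product is the sum of the degrees of the individual forms.
Degrees: 3, 2, 1
Total degree = 3 + 2 + 1 = 6

6


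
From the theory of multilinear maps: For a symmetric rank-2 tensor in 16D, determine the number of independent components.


A symmetric rank-2 tensor in d dimensions has d(d+1)/2 independent components.
d = 16
d(d+1)/2 = 16 * 17 / 2 = 272 / 2 = 136

136
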